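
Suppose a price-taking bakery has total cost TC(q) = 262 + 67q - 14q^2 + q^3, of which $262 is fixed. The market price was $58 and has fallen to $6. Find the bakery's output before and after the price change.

AVC = 67 - 14q + q^2, minimized at q = 7 where min AVC = $18. MC = 67 - 28q + 3q^2.
At P = $58 ≥ min AVC, set P = MC on the rising branch: q = 9.
At P = $6 < min AVC = $18, price no longer covers variable cost at any output, so the firm shuts down: q = 0.

Output falls from 9 to 0 (the firm shuts down)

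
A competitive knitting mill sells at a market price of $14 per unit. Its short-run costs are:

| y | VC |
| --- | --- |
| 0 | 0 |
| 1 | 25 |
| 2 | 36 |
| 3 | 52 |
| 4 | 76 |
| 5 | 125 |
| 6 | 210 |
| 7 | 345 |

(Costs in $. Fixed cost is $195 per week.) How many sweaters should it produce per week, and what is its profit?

Profit at each row (π = 14y − TC): y=0: -195; y=1: -206; y=2: -203; y=3: -205; y=4: -215; y=5: -250; y=6: -321; y=7: -442.
Profit is highest at y = 0. Equivalently, the lowest AVC in the table is 52/3 ≈ $17.33 at y = 3, and P = $14 falls below it — price never covers variable cost, so the firm shuts down and loses only its fixed cost.

y = 0 (shut down); profit = -$195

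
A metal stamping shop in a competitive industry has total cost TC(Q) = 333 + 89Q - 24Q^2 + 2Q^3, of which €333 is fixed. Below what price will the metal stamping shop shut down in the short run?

€17 per unit

The firm shuts down when price falls below the minimum of average variable cost. AVC = VC/Q = 89 - 24Q + 2Q^2.
At the minimum of AVC, MC = AVC. MC = 89 - 48Q + 6Q^2; setting MC = AVC gives 4Q^2 - 24Q = 0, so Q = 6. min AVC = 17.
So the shutdown price is €17.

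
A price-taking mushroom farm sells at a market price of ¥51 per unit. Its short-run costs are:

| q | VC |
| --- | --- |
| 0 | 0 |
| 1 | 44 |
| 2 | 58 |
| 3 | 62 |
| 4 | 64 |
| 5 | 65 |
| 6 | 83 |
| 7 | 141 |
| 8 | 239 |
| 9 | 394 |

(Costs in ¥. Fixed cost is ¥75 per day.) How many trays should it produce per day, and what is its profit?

q = 6; profit = ¥148

Tabulate TR − TC: q=0: -75; q=1: -68; q=2: -31; q=3: 16; q=4: 65; q=5: 115; q=6: 148; q=7: 141; q=8: 94; q=9: -10.
Profit is maximized at q = 6. AVC there is 83/6 = ¥13.83 ≤ P, so producing beats shutting down (which would give -¥75).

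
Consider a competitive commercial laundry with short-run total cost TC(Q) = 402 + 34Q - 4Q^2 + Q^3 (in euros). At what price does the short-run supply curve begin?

€30 per unit

The shutdown price is the minimum of AVC. VC = 34Q - 4Q^2 + Q^3, so AVC = 34 - 4Q + Q^2.
dAVC/dQ = -4 + 2Q = 0 gives Q = 2. min AVC = 34 - 4·2 + 2^2 = 30.
For P < €30 the firm produces nothing.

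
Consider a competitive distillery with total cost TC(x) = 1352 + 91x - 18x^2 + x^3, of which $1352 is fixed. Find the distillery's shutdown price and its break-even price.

AVC = 91 - 18x + x^2; minimized at x = 9, giving min AVC = $10. That is the shutdown price.
ATC = 1352/x + 91 - 18x + x^2. Setting dATC/dx = −1352/x^2 − 18 + 2x = 0 gives x = 13 (since 2·13^3 − 18·13^2 = 1352).
min ATC = 1352/13 + 91 − 18·13 + 13^2 = $130. That is the break-even price.
Between these two prices the firm operates at a loss; above $130 it earns a profit.

Shutdown price = $10; break-even price = $130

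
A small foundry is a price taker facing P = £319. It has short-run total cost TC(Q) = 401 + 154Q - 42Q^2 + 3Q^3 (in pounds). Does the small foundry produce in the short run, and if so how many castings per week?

Produce at Q = 11

Strip out fixed cost: VC = 154Q - 42Q^2 + 3Q^3. Then AVC = 154 - 42Q + 3Q^2 and MC = 154 - 84Q + 9Q^2.
AVC hits its minimum where MC = AVC, at Q = 7, giving min AVC = 154 - 42·7 + 3·7^2 = £7.
P = £319 exceeds min AVC = £7, so the firm stays open.
P = MC gives -165 - 84Q + 9Q^2 = 0, with roots -5/3 and 11. Take the larger (rising MC): Q* = 11.
Check: AVC at Q = 11 is £55 ≤ P, so revenue covers variable cost.
Profit = P·Q − TC = 319·11 − 1006 = £2503.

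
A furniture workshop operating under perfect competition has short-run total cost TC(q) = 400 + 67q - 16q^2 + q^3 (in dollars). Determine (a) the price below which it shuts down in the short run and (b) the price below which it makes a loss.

Shutdown price = $3; break-even price = $47

Shutdown price = min AVC. AVC = 67 - 16q + q^2, with vertex at q = 8 and minimum $3.
ATC = 400/q + 67 - 16q + q^2. Setting dATC/dq = −400/q^2 − 16 + 2q = 0 gives q = 10 (since 2·10^3 − 16·10^2 = 400).
min ATC = 400/10 + 67 − 16·10 + 10^2 = $47. That is the break-even price.
Between these two prices the firm operates at a loss; above $47 it earns a profit.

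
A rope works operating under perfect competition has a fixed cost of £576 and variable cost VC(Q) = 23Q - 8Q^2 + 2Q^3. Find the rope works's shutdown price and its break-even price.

Shutdown price = £15; break-even price = £143

AVC = 23 - 8Q + 2Q^2; minimized at Q = 2, giving min AVC = £15. That is the shutdown price.
ATC = 576/Q + 23 - 8Q + 2Q^2. Setting dATC/dQ = −576/Q^2 − 8 + 4Q = 0 gives Q = 6 (since 4·6^3 − 8·6^2 = 576).
min ATC = 576/6 + 23 − 8·6 + 2·6^2 = £143. That is the break-even price.
Between these two prices the firm operates at a loss; above £143 it earns a profit.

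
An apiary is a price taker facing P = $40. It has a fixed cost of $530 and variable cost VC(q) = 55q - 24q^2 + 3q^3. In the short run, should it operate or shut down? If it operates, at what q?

Produce at q = 5

From TC, MC = TC'(q) = 55 - 48q + 9q^2 and AVC = VC/q = 55 - 24q + 3q^2.
AVC hits its minimum where MC = AVC, at q = 4, giving min AVC = 55 - 24·4 + 3·4^2 = $7.
P = $40 exceeds min AVC = $7, so the firm stays open.
Set P = MC: 40 = 55 - 48q + 9q^2 → 15 - 48q + 9q^2 = 0. The roots are q = 1/3 and q = 5; the profit-maximizing output is on the rising part of MC, so q* = 5.
Check: AVC at q = 5 is $10 ≤ P, so revenue covers variable cost.
Profit = P·q − TC = 40·5 − 580 = -$380, a loss, but smaller than the $530 fixed cost the firm would lose by shutting down.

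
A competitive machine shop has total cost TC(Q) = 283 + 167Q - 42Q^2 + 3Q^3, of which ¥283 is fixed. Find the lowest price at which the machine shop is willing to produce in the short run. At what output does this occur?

The firm shuts down when price falls below the minimum of average variable cost. AVC = VC/Q = 167 - 42Q + 3Q^2.
At the minimum of AVC, MC = AVC. MC = 167 - 84Q + 9Q^2; setting MC = AVC gives 6Q^2 - 42Q = 0, so Q = 7. min AVC = 20.
The firm shuts down for any P below ¥20.

¥20 per unit, at Q = 7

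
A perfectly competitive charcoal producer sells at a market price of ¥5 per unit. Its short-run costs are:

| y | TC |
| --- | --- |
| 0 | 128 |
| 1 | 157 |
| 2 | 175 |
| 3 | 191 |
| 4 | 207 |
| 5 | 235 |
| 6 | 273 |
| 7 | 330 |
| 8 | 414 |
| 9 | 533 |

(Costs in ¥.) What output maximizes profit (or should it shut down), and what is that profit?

Tabulate TR − TC: y=0: -128; y=1: -152; y=2: -165; y=3: -176; y=4: -187; y=5: -210; y=6: -243; y=7: -295; y=8: -374; y=9: -488.
Profit is highest at y = 0. Equivalently, the lowest AVC in the table is 79/4 ≈ ¥19.75 at y = 4, and P = ¥5 falls below it — price never covers variable cost, so the firm shuts down and loses only its fixed cost.

y = 0 (shut down); profit = -¥128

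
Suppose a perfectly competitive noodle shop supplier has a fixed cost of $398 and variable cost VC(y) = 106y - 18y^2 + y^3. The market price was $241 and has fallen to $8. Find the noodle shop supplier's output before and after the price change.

MC = 106 - 36y + 3y^2; the shutdown threshold is min AVC = $25 (at y = 9).
At P = $241 ≥ min AVC, set P = MC on the rising branch: y = 15.
At P = $8 < min AVC = $25, price no longer covers variable cost at any output, so the firm shuts down: y = 0.

Output falls from 15 to 0 (the firm shuts down)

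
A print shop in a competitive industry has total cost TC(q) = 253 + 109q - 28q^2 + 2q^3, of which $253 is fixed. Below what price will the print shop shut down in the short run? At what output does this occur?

The shutdown price is the minimum of AVC. VC = 109q - 28q^2 + 2q^3, so AVC = 109 - 28q + 2q^2.
dAVC/dq = -28 + 4q = 0 gives q = 7. min AVC = 109 - 28·7 + 2·7^2 = 11.
So the shutdown price is $11.

$11 per unit, at q = 7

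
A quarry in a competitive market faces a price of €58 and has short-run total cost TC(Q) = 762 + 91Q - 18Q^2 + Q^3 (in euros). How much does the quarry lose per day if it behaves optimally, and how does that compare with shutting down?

AVC = 91 - 18Q + Q^2 has its minimum €10 at Q = 9; price €58 clears that bar, so the firm operates.
MC = 91 - 36Q + 3Q^2. Setting P = MC and taking the root on the rising branch gives Q* = 11.
TR = 58·11 = 638. TC = 762 + 154 = 916. Profit = 638 − 916 = -€278.
By producing, the firm covers all variable cost plus €484 of fixed cost; shutting down would lose the full €762.

Profit = -€278 at Q = 11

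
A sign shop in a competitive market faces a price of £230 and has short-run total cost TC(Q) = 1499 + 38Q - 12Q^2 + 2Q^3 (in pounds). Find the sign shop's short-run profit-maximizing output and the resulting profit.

AVC = 38 - 12Q + 2Q^2; min AVC = £20 at Q = 3. Since P = £230 ≥ min AVC, the firm produces.
With MC = 38 - 24Q + 6Q^2, P = MC on the upward-sloping part at Q* = 8.
TR = 230·8 = 1840. TC = 1499 + 560 = 2059. Profit = 1840 − 2059 = -£219.
That loss of £219 beats the £1499 the firm would lose by shutting down; producing recovers £1280 of fixed cost.

Profit = -£219 at Q = 8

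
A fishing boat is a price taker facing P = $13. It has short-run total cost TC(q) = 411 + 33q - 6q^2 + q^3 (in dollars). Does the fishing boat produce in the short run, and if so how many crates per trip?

Shut down

Strip out fixed cost: VC = 33q - 6q^2 + q^3. Then AVC = 33 - 6q + q^2 and MC = 33 - 12q + 3q^2.
The AVC parabola has its vertex at q = 6/2 = 3, where AVC = 33 - 6·3 + 3^2 = $24.
P = $13 lies below min AVC = $24; no output level covers variable cost.
Best response: produce nothing and absorb the $411 fixed cost.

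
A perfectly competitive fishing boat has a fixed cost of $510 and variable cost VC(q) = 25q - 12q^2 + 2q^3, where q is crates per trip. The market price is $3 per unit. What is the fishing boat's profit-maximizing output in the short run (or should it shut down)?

Strip out fixed cost: VC = 25q - 12q^2 + 2q^3. Then AVC = 25 - 12q + 2q^2 and MC = 25 - 24q + 6q^2.
AVC is minimized where dAVC/dq = -12 + 4q = 0, at q = 3; min AVC = 25 - 12·3 + 2·3^2 = $7.
Since P = $3 < min AVC = $7, price fails to cover variable cost at any output.
Shutting down limits the loss to fixed cost, $510.

Shut down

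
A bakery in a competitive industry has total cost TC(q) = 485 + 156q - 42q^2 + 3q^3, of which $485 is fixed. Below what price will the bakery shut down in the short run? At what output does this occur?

$9 per unit, at q = 7

Short-run supply begins at min AVC. From VC = 156q - 42q^2 + 3q^3, AVC = 156 - 42q + 3q^2.
dAVC/dq = -42 + 6q = 0 gives q = 7. min AVC = 156 - 42·7 + 3·7^2 = 9.
The firm shuts down for any P below $9.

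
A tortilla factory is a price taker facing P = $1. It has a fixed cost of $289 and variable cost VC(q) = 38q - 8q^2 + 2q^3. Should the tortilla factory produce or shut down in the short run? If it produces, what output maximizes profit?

Variable cost is VC = 38q - 8q^2 + 2q^3, so AVC = VC/q = 38 - 8q + 2q^2 and MC = dTC/dq = 38 - 16q + 6q^2.
AVC hits its minimum where MC = AVC, at q = 2, giving min AVC = 38 - 8·2 + 2·2^2 = $30.
P = $1 lies below min AVC = $30; no output level covers variable cost.
Best response: produce nothing and absorb the $289 fixed cost.

Shut down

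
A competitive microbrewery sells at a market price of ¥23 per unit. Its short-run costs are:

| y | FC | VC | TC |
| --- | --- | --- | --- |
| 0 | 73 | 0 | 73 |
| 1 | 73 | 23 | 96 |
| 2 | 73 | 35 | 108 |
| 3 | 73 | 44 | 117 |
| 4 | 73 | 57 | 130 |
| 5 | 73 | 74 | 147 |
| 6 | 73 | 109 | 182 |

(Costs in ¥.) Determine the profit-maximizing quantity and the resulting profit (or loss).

y = 5; profit = -¥32

Tabulate TR − TC: y=0: -73; y=1: -73; y=2: -62; y=3: -48; y=4: -38; y=5: -32; y=6: -44.
Profit is maximized at y = 5. AVC there is 74/5 = ¥14.80 ≤ P, so producing beats shutting down (which would give -¥73).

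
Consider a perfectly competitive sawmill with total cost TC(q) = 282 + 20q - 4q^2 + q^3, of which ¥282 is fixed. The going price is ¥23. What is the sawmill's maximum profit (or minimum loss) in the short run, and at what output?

AVC = 20 - 4q + q^2 has its minimum ¥16 at q = 2; price ¥23 clears that bar, so the firm operates.
MC = 20 - 8q + 3q^2. Setting P = MC and taking the root on the rising branch gives q* = 3.
TR = 23·3 = 69. TC = 282 + 51 = 333. Profit = 69 − 333 = -¥264.
Shutting down would mean losing the fixed cost of ¥282, so operating at a loss of ¥264 is better by ¥18.

Profit = -¥264 at q = 3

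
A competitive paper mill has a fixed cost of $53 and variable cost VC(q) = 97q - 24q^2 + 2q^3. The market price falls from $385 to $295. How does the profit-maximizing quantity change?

AVC = 97 - 24q + 2q^2, minimized at q = 6 where min AVC = $25. MC = 97 - 48q + 6q^2.
With P = $385 above the shutdown price, P = MC gives q = 12.
At P = $295 ≥ min AVC, set P = MC: q = 11. The firm stays open but cuts output.

Output falls from 12 to 11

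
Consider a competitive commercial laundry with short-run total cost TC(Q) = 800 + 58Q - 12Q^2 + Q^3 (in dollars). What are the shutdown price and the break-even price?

AVC = 58 - 12Q + Q^2; minimized at Q = 6, giving min AVC = $22. That is the shutdown price.
ATC = 800/Q + 58 - 12Q + Q^2. Setting dATC/dQ = −800/Q^2 − 12 + 2Q = 0 gives Q = 10 (since 2·10^3 − 12·10^2 = 800).
min ATC = 800/10 + 58 − 12·10 + 10^2 = $118. That is the break-even price.
Between these two prices the firm operates at a loss; above $118 it earns a profit.

Shutdown price = $22; break-even price = $118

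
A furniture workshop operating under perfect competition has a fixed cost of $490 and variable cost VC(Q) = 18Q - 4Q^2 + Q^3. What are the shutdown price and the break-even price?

Shutdown price = min AVC. AVC = 18 - 4Q + Q^2, with vertex at Q = 2 and minimum $14.
ATC = 490/Q + 18 - 4Q + Q^2. Setting dATC/dQ = −490/Q^2 − 4 + 2Q = 0 gives Q = 7 (since 2·7^3 − 4·7^2 = 490).
min ATC = 490/7 + 18 − 4·7 + 7^2 = $109. That is the break-even price.
For $14 ≤ P < $109 the firm produces at a loss; below $14 it shuts down.

Shutdown price = $14; break-even price = $109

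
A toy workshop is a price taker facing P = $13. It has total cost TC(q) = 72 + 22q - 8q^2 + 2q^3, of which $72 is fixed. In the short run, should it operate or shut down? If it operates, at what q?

From TC, MC = TC'(q) = 22 - 16q + 6q^2 and AVC = VC/q = 22 - 8q + 2q^2.
The AVC parabola has its vertex at q = 8/4 = 2, where AVC = 22 - 8·2 + 2·2^2 = $14.
Since P = $13 < min AVC = $14, price fails to cover variable cost at any output.
The firm minimizes its loss by shutting down and losing only its fixed cost of $72.

Shut down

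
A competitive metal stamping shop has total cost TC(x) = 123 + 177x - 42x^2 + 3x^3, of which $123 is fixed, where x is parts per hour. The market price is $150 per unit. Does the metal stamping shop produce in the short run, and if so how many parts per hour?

Variable cost is VC = 177x - 42x^2 + 3x^3, so AVC = VC/x = 177 - 42x + 3x^2 and MC = dTC/dx = 177 - 84x + 9x^2.
The AVC parabola has its vertex at x = 42/6 = 7, where AVC = 177 - 42·7 + 3·7^2 = $30.
Since P = $150 ≥ min AVC = $30, price covers variable cost and the firm should produce.
Solving P = MC: 27 - 84x + 9x^2 = 0 ⇒ x = 1/3 or 9. On the upward-sloping branch, x* = 9.
Check: AVC at x = 9 is $42 ≤ P, so revenue covers variable cost.
Profit = P·x − TC = 150·9 − 501 = $849.

Produce at x = 9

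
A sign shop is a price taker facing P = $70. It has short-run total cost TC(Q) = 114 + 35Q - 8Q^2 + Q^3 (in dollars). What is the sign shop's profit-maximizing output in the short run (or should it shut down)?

Produce at Q = 7

From TC, MC = TC'(Q) = 35 - 16Q + 3Q^2 and AVC = VC/Q = 35 - 8Q + Q^2.
AVC is minimized where dAVC/dQ = -8 + 2Q = 0, at Q = 4; min AVC = 35 - 8·4 + 4^2 = $19.
Because $70 ≥ $19, revenue can cover variable cost; the firm operates.
Set P = MC: 70 = 35 - 16Q + 3Q^2 → -35 - 16Q + 3Q^2 = 0. The roots are Q = -5/3 and Q = 7; the profit-maximizing output is on the rising part of MC, so Q* = 7.
Check: AVC at Q = 7 is $28 ≤ P, so revenue covers variable cost.
Profit = P·Q − TC = 70·7 − 310 = $180.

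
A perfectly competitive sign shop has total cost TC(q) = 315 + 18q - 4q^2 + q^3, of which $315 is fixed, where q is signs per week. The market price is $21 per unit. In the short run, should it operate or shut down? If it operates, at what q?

Produce at q = 3

From TC, MC = TC'(q) = 18 - 8q + 3q^2 and AVC = VC/q = 18 - 4q + q^2.
AVC is minimized where dAVC/dq = -4 + 2q = 0, at q = 2; min AVC = 18 - 4·2 + 2^2 = $14.
P = $21 exceeds min AVC = $14, so the firm stays open.
P = MC gives -3 - 8q + 3q^2 = 0, with roots -1/3 and 3. Take the larger (rising MC): q* = 3.
Check: AVC at q = 3 is $15 ≤ P, so revenue covers variable cost.
Profit = P·q − TC = 21·3 − 360 = -$297, a loss, but smaller than the $315 fixed cost the firm would lose by shutting down.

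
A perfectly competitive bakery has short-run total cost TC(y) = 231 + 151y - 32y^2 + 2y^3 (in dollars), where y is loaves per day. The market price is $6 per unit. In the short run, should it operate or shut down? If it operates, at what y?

Shut down

Strip out fixed cost: VC = 151y - 32y^2 + 2y^3. Then AVC = 151 - 32y + 2y^2 and MC = 151 - 64y + 6y^2.
AVC is minimized where dAVC/dy = -32 + 4y = 0, at y = 8; min AVC = 151 - 32·8 + 2·8^2 = $23.
Since P = $6 < min AVC = $23, price fails to cover variable cost at any output.
Best response: produce nothing and absorb the $231 fixed cost.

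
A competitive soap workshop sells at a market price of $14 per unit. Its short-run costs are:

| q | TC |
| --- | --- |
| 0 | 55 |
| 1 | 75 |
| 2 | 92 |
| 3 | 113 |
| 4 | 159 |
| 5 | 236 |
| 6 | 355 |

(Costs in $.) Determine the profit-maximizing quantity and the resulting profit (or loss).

q = 0 (shut down); profit = -$55

Compute π = P·q − TC at each output: q=0: -55; q=1: -61; q=2: -64; q=3: -71; q=4: -103; q=5: -166; q=6: -271.
Profit is highest at q = 0. Equivalently, the lowest AVC in the table is 37/2 ≈ $18.50 at q = 2, and P = $14 falls below it — price never covers variable cost, so the firm shuts down and loses only its fixed cost.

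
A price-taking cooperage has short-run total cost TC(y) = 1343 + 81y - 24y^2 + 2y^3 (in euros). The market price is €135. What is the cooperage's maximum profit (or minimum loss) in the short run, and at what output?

AVC = 81 - 24y + 2y^2; min AVC = €9 at y = 6. Since P = €135 ≥ min AVC, the firm produces.
MC = 81 - 48y + 6y^2. Setting P = MC and taking the root on the rising branch gives y* = 9.
TR = 135·9 = 1215. TC = 1343 + 243 = 1586. Profit = 1215 − 1586 = -€371.
Shutting down would mean losing the fixed cost of €1343, so operating at a loss of €371 is better by €972.

Profit = -€371 at y = 9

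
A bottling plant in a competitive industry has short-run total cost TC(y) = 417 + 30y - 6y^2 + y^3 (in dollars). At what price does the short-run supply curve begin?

$21 per unit

The firm shuts down when price falls below the minimum of average variable cost. AVC = VC/y = 30 - 6y + y^2.
At the minimum of AVC, MC = AVC. MC = 30 - 12y + 3y^2; setting MC = AVC gives 2y^2 - 6y = 0, so y = 3. min AVC = 21.
For P < $21 the firm produces nothing.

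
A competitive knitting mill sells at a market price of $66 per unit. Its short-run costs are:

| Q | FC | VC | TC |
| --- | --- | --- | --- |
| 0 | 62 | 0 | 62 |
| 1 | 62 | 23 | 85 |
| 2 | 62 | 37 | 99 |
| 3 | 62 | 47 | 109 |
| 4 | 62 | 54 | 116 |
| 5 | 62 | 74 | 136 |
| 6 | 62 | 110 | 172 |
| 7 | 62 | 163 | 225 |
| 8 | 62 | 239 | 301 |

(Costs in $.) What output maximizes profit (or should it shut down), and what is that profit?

Q = 7; profit = $237

Compute π = P·Q − TC at each output: Q=0: -62; Q=1: -19; Q=2: 33; Q=3: 89; Q=4: 148; Q=5: 194; Q=6: 224; Q=7: 237; Q=8: 227.
Profit is maximized at Q = 7. AVC there is 163/7 = $23.29 ≤ P, so producing beats shutting down (which would give -$62).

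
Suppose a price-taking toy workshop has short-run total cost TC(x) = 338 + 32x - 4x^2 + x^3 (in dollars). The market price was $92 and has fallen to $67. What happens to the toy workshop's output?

AVC = 32 - 4x + x^2, minimized at x = 2 where min AVC = $28. MC = 32 - 8x + 3x^2.
At P = $92 ≥ min AVC, set P = MC on the rising branch: x = 6.
At P = $67 ≥ min AVC, set P = MC: x = 5. The firm stays open but cuts output.

Output falls from 6 to 5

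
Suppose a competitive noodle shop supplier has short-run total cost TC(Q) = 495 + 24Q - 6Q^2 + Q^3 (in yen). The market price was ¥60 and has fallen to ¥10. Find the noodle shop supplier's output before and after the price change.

AVC = 24 - 6Q + Q^2, minimized at Q = 3 where min AVC = ¥15. MC = 24 - 12Q + 3Q^2.
At P = ¥60 ≥ min AVC, set P = MC on the rising branch: Q = 6.
At P = ¥10 < min AVC = ¥15, price no longer covers variable cost at any output, so the firm shuts down: Q = 0.

Output falls from 6 to 0 (the firm shuts down)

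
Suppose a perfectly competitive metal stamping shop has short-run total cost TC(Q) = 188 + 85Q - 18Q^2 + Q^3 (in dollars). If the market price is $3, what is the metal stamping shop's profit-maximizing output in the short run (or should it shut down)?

Variable cost is VC = 85Q - 18Q^2 + Q^3, so AVC = VC/Q = 85 - 18Q + Q^2 and MC = dTC/dQ = 85 - 36Q + 3Q^2.
AVC hits its minimum where MC = AVC, at Q = 9, giving min AVC = 85 - 18·9 + 9^2 = $4.
P = $3 lies below min AVC = $4; no output level covers variable cost.
Best response: produce nothing and absorb the $188 fixed cost.

Shut down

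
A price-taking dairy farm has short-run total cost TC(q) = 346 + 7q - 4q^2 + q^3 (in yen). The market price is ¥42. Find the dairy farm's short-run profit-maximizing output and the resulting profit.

AVC = 7 - 4q + q^2; min AVC = ¥3 at q = 2. Since P = ¥42 ≥ min AVC, the firm produces.
With MC = 7 - 8q + 3q^2, P = MC on the upward-sloping part at q* = 5.
TR = 42·5 = 210. TC = 346 + 60 = 406. Profit = 210 − 406 = -¥196.
By producing, the firm covers all variable cost plus ¥150 of fixed cost; shutting down would lose the full ¥346.

Profit = -¥196 at q = 5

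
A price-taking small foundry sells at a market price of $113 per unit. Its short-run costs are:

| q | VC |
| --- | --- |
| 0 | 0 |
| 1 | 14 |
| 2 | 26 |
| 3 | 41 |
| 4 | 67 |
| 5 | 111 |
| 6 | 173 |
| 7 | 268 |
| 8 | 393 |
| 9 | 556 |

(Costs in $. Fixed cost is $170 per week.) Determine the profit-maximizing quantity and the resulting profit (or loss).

q = 7; profit = $353

Tabulate TR − TC: q=0: -170; q=1: -71; q=2: 30; q=3: 128; q=4: 215; q=5: 284; q=6: 335; q=7: 353; q=8: 341; q=9: 291.
Profit is maximized at q = 7. AVC there is 268/7 = $38.29 ≤ P, so producing beats shutting down (which would give -$170).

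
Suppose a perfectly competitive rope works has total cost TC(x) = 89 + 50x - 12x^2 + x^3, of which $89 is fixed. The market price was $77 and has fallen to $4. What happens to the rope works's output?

Output falls from 9 to 0 (the firm shuts down)

MC = 50 - 24x + 3x^2; the shutdown threshold is min AVC = $14 (at x = 6).
At P = $77 ≥ min AVC, set P = MC on the rising branch: x = 9.
At P = $4 < min AVC = $14, price no longer covers variable cost at any output, so the firm shuts down: x = 0.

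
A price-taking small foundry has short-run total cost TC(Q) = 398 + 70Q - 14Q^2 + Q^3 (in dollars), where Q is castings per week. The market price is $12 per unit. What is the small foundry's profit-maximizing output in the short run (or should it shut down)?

Shut down

Variable cost is VC = 70Q - 14Q^2 + Q^3, so AVC = VC/Q = 70 - 14Q + Q^2 and MC = dTC/dQ = 70 - 28Q + 3Q^2.
The AVC parabola has its vertex at Q = 14/2 = 7, where AVC = 70 - 14·7 + 7^2 = $21.
P = $12 lies below min AVC = $21; no output level covers variable cost.
Best response: produce nothing and absorb the $398 fixed cost.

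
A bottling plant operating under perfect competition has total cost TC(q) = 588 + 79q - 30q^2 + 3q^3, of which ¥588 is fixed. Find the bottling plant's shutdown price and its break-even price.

Shutdown price = ¥4; break-even price = ¥100

AVC = 79 - 30q + 3q^2; minimized at q = 5, giving min AVC = ¥4. That is the shutdown price.
ATC = 588/q + 79 - 30q + 3q^2. Setting dATC/dq = −588/q^2 − 30 + 6q = 0 gives q = 7 (since 6·7^3 − 30·7^2 = 588).
min ATC = 588/7 + 79 − 30·7 + 3·7^2 = ¥100. That is the break-even price.
Between these two prices the firm operates at a loss; above ¥100 it earns a profit.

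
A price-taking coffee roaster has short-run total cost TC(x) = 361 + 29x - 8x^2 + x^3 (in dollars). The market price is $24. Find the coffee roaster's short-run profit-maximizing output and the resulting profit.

Profit = -$311 at x = 5

AVC = 29 - 8x + x^2; min AVC = $13 at x = 4. Since P = $24 ≥ min AVC, the firm produces.
MC = 29 - 16x + 3x^2. Setting P = MC and taking the root on the rising branch gives x* = 5.
TR = 24·5 = 120. TC = 361 + 70 = 431. Profit = 120 − 431 = -$311.
By producing, the firm covers all variable cost plus $50 of fixed cost; shutting down would lose the full $361.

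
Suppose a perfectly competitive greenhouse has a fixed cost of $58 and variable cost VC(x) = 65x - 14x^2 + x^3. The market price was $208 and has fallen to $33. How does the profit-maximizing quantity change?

Output falls from 13 to 8

AVC = 65 - 14x + x^2, minimized at x = 7 where min AVC = $16. MC = 65 - 28x + 3x^2.
At P = $208 ≥ min AVC, set P = MC on the rising branch: x = 13.
At P = $33 ≥ min AVC, set P = MC: x = 8. The firm stays open but cuts output.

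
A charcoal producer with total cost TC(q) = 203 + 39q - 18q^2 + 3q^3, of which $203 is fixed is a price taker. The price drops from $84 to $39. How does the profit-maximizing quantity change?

Output falls from 5 to 4

MC = 39 - 36q + 9q^2; the shutdown threshold is min AVC = $12 (at q = 3).
At P = $84 ≥ min AVC, set P = MC on the rising branch: q = 5.
At P = $39 ≥ min AVC, set P = MC: q = 4. The firm stays open but cuts output.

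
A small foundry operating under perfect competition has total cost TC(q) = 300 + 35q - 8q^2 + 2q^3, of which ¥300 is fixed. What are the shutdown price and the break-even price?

AVC = 35 - 8q + 2q^2; minimized at q = 2, giving min AVC = ¥27. That is the shutdown price.
ATC = 300/q + 35 - 8q + 2q^2. Setting dATC/dq = −300/q^2 − 8 + 4q = 0 gives q = 5 (since 4·5^3 − 8·5^2 = 300).
min ATC = 300/5 + 35 − 8·5 + 2·5^2 = ¥105. That is the break-even price.
Between these two prices the firm operates at a loss; above ¥105 it earns a profit.

Shutdown price = ¥27; break-even price = ¥105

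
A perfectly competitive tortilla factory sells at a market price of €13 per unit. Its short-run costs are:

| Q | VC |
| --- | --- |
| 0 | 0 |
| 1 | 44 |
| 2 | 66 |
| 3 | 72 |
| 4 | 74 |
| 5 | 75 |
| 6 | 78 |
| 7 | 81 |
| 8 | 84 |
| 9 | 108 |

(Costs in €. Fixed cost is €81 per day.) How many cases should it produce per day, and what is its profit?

Q = 8; profit = -€61

Tabulate TR − TC: Q=0: -81; Q=1: -112; Q=2: -121; Q=3: -114; Q=4: -103; Q=5: -91; Q=6: -81; Q=7: -71; Q=8: -61; Q=9: -72.
Profit is maximized at Q = 8. AVC there is 84/8 = €10.50 ≤ P, so producing beats shutting down (which would give -€81).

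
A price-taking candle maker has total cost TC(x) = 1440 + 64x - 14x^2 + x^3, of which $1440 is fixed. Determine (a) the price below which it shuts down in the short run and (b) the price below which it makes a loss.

Shutdown price = $15; break-even price = $160

Shutdown price = min AVC. AVC = 64 - 14x + x^2, with vertex at x = 7 and minimum $15.
ATC = 1440/x + 64 - 14x + x^2. Setting dATC/dx = −1440/x^2 − 14 + 2x = 0 gives x = 12 (since 2·12^3 − 14·12^2 = 1440).
min ATC = 1440/12 + 64 − 14·12 + 12^2 = $160. That is the break-even price.
For $15 ≤ P < $160 the firm produces at a loss; below $15 it shuts down.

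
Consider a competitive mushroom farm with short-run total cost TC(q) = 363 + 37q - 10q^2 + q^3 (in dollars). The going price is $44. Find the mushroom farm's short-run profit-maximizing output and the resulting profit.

Profit = -$167 at q = 7

AVC = 37 - 10q + q^2 has its minimum $12 at q = 5; price $44 clears that bar, so the firm operates.
With MC = 37 - 20q + 3q^2, P = MC on the upward-sloping part at q* = 7.
TR = 44·7 = 308. TC = 363 + 112 = 475. Profit = 308 − 475 = -$167.
Shutting down would mean losing the fixed cost of $363, so operating at a loss of $167 is better by $196.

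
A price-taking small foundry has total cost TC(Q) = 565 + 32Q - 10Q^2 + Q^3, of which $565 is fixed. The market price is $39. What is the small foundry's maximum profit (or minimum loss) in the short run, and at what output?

Profit = -$369 at Q = 7

AVC = 32 - 10Q + Q^2 has its minimum $7 at Q = 5; price $39 clears that bar, so the firm operates.
With MC = 32 - 20Q + 3Q^2, P = MC on the upward-sloping part at Q* = 7.
TR = 39·7 = 273. TC = 565 + 77 = 642. Profit = 273 − 642 = -$369.
That loss of $369 beats the $565 the firm would lose by shutting down; producing recovers $196 of fixed cost.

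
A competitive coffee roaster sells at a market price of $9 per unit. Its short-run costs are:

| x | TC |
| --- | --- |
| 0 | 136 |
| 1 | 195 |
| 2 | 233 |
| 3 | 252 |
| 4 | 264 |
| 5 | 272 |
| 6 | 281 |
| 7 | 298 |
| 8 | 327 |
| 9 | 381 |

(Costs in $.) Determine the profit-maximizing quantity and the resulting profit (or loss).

Compute π = P·x − TC at each output: x=0: -136; x=1: -186; x=2: -215; x=3: -225; x=4: -228; x=5: -227; x=6: -227; x=7: -235; x=8: -255; x=9: -300.
Profit is highest at x = 0. Equivalently, the lowest AVC in the table is 162/7 ≈ $23.14 at x = 7, and P = $9 falls below it — price never covers variable cost, so the firm shuts down and loses only its fixed cost.

x = 0 (shut down); profit = -$136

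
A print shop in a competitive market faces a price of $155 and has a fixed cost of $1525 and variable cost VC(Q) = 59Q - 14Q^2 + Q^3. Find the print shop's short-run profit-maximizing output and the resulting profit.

Profit = -$85 at Q = 12

AVC = 59 - 14Q + Q^2 has its minimum $10 at Q = 7; price $155 clears that bar, so the firm operates.
MC = 59 - 28Q + 3Q^2. Setting P = MC and taking the root on the rising branch gives Q* = 12.
TR = 155·12 = 1860. TC = 1525 + 420 = 1945. Profit = 1860 − 1945 = -$85.
Shutting down would mean losing the fixed cost of $1525, so operating at a loss of $85 is better by $1440.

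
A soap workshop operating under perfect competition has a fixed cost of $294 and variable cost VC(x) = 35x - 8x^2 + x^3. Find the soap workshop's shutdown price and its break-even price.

Shutdown price = min AVC. AVC = 35 - 8x + x^2, with vertex at x = 4 and minimum $19.
ATC = 294/x + 35 - 8x + x^2. Setting dATC/dx = −294/x^2 − 8 + 2x = 0 gives x = 7 (since 2·7^3 − 8·7^2 = 294).
min ATC = 294/7 + 35 − 8·7 + 7^2 = $70. That is the break-even price.
Between these two prices the firm operates at a loss; above $70 it earns a profit.

Shutdown price = $19; break-even price = $70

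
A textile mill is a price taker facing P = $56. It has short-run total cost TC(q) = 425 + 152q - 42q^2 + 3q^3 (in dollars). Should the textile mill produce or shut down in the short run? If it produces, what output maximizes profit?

Variable cost is VC = 152q - 42q^2 + 3q^3, so AVC = VC/q = 152 - 42q + 3q^2 and MC = dTC/dq = 152 - 84q + 9q^2.
AVC hits its minimum where MC = AVC, at q = 7, giving min AVC = 152 - 42·7 + 3·7^2 = $5.
Because $56 ≥ $5, revenue can cover variable cost; the firm operates.
Set P = MC: 56 = 152 - 84q + 9q^2 → 96 - 84q + 9q^2 = 0. The roots are q = 4/3 and q = 8; the profit-maximizing output is on the rising part of MC, so q* = 8.
Check: AVC at q = 8 is $8 ≤ P, so revenue covers variable cost.
Profit = P·q − TC = 56·8 − 489 = -$41, a loss, but smaller than the $425 fixed cost the firm would lose by shutting down.

Produce at q = 8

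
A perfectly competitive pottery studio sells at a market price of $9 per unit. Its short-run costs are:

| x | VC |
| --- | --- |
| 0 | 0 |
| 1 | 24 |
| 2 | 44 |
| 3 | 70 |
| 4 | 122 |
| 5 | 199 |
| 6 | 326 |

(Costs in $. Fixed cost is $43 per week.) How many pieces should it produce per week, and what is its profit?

Tabulate TR − TC: x=0: -43; x=1: -58; x=2: -69; x=3: -86; x=4: -129; x=5: -197; x=6: -315.
Profit is highest at x = 0. Equivalently, the lowest AVC in the table is 44/2 ≈ $22 at x = 2, and P = $9 falls below it — price never covers variable cost, so the firm shuts down and loses only its fixed cost.

x = 0 (shut down); profit = -$43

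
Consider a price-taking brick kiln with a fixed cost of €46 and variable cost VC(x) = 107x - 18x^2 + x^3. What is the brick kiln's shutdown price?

€26 per unit

The shutdown price is the minimum of AVC. VC = 107x - 18x^2 + x^3, so AVC = 107 - 18x + x^2.
At the minimum of AVC, MC = AVC. MC = 107 - 36x + 3x^2; setting MC = AVC gives 2x^2 - 18x = 0, so x = 9. min AVC = 26.
The firm shuts down for any P below €26.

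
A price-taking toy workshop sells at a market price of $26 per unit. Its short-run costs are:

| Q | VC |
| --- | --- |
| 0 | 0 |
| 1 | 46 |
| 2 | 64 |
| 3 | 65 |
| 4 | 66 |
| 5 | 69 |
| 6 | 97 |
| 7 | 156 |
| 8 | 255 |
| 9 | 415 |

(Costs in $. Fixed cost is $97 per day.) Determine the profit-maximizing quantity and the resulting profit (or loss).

Compute π = P·Q − TC at each output: Q=0: -97; Q=1: -117; Q=2: -109; Q=3: -84; Q=4: -59; Q=5: -36; Q=6: -38; Q=7: -71; Q=8: -144; Q=9: -278.
Profit is maximized at Q = 5. AVC there is 69/5 = $13.80 ≤ P, so producing beats shutting down (which would give -$97).

Q = 5; profit = -$36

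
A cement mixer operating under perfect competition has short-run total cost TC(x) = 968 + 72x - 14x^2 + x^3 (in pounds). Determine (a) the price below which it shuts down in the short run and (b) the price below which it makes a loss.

AVC = 72 - 14x + x^2; minimized at x = 7, giving min AVC = £23. That is the shutdown price.
ATC = 968/x + 72 - 14x + x^2. Setting dATC/dx = −968/x^2 − 14 + 2x = 0 gives x = 11 (since 2·11^3 − 14·11^2 = 968).
min ATC = 968/11 + 72 − 14·11 + 11^2 = £127. That is the break-even price.
For £23 ≤ P < £127 the firm produces at a loss; below £23 it shuts down.

Shutdown price = £23; break-even price = £127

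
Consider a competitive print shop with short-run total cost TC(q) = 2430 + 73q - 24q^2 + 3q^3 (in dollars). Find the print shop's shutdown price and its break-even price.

Shutdown price = min AVC. AVC = 73 - 24q + 3q^2, with vertex at q = 4 and minimum $25.
ATC = 2430/q + 73 - 24q + 3q^2. Setting dATC/dq = −2430/q^2 − 24 + 6q = 0 gives q = 9 (since 6·9^3 − 24·9^2 = 2430).
min ATC = 2430/9 + 73 − 24·9 + 3·9^2 = $370. That is the break-even price.
For $25 ≤ P < $370 the firm produces at a loss; below $25 it shuts down.

Shutdown price = $25; break-even price = $370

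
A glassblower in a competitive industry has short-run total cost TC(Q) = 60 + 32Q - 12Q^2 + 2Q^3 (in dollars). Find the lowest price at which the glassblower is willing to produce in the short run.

The firm shuts down when price falls below the minimum of average variable cost. AVC = VC/Q = 32 - 12Q + 2Q^2.
dAVC/dQ = -12 + 4Q = 0 gives Q = 3. min AVC = 32 - 12·3 + 2·3^2 = 14.
The firm shuts down for any P below $14.

$14 per unit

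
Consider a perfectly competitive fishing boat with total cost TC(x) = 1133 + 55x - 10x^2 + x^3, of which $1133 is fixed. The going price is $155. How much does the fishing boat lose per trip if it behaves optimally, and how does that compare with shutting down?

Profit = -$133 at x = 10

AVC = 55 - 10x + x^2 has its minimum $30 at x = 5; price $155 clears that bar, so the firm operates.
MC = 55 - 20x + 3x^2. Setting P = MC and taking the root on the rising branch gives x* = 10.
TR = 155·10 = 1550. TC = 1133 + 550 = 1683. Profit = 1550 − 1683 = -$133.
By producing, the firm covers all variable cost plus $1000 of fixed cost; shutting down would lose the full $1133.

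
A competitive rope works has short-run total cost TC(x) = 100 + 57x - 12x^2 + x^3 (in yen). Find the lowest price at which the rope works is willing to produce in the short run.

¥21 per unit

Short-run supply begins at min AVC. From VC = 57x - 12x^2 + x^3, AVC = 57 - 12x + x^2.
At the minimum of AVC, MC = AVC. MC = 57 - 24x + 3x^2; setting MC = AVC gives 2x^2 - 12x = 0, so x = 6. min AVC = 21.
For P < ¥21 the firm produces nothing.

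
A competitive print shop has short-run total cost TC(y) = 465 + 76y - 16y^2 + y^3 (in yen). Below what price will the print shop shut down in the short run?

¥12 per unit

Short-run supply begins at min AVC. From VC = 76y - 16y^2 + y^3, AVC = 76 - 16y + y^2.
dAVC/dy = -16 + 2y = 0 gives y = 8. min AVC = 76 - 16·8 + 8^2 = 12.
The firm shuts down for any P below ¥12.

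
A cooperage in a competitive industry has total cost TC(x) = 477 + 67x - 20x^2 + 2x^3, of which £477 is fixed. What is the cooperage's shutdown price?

£17 per unit

The firm shuts down when price falls below the minimum of average variable cost. AVC = VC/x = 67 - 20x + 2x^2.
At the minimum of AVC, MC = AVC. MC = 67 - 40x + 6x^2; setting MC = AVC gives 4x^2 - 20x = 0, so x = 5. min AVC = 17.
For P < £17 the firm produces nothing.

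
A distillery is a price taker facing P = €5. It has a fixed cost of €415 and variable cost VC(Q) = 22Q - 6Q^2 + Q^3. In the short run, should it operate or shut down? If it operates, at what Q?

Shut down

Strip out fixed cost: VC = 22Q - 6Q^2 + Q^3. Then AVC = 22 - 6Q + Q^2 and MC = 22 - 12Q + 3Q^2.
AVC is minimized where dAVC/dQ = -6 + 2Q = 0, at Q = 3; min AVC = 22 - 6·3 + 3^2 = €13.
Since P = €5 < min AVC = €13, price fails to cover variable cost at any output.
Shutting down limits the loss to fixed cost, €415.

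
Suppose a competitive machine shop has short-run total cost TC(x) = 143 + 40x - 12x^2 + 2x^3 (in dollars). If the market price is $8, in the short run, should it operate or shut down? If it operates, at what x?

Variable cost is VC = 40x - 12x^2 + 2x^3, so AVC = VC/x = 40 - 12x + 2x^2 and MC = dTC/dx = 40 - 24x + 6x^2.
AVC is minimized where dAVC/dx = -12 + 4x = 0, at x = 3; min AVC = 40 - 12·3 + 2·3^2 = $22.
With P < min AVC ($8 < $22), every unit sold adds to the loss.
Best response: produce nothing and absorb the $143 fixed cost.

Shut down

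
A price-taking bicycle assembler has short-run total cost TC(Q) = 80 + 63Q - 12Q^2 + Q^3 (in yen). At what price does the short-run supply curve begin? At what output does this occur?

The firm shuts down when price falls below the minimum of average variable cost. AVC = VC/Q = 63 - 12Q + Q^2.
At the minimum of AVC, MC = AVC. MC = 63 - 24Q + 3Q^2; setting MC = AVC gives 2Q^2 - 12Q = 0, so Q = 6. min AVC = 27.
For P < ¥27 the firm produces nothing.

¥27 per unit, at Q = 6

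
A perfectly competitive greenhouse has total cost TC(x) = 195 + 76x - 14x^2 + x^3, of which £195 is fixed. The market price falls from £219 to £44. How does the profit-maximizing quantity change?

Output falls from 13 to 8

AVC = 76 - 14x + x^2, minimized at x = 7 where min AVC = £27. MC = 76 - 28x + 3x^2.
At P = £219 ≥ min AVC, set P = MC on the rising branch: x = 13.
At P = £44 ≥ min AVC, set P = MC: x = 8. The firm stays open but cuts output.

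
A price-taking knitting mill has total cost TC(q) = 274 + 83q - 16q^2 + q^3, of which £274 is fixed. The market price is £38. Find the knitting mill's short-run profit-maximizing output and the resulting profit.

AVC = 83 - 16q + q^2; min AVC = £19 at q = 8. Since P = £38 ≥ min AVC, the firm produces.
MC = 83 - 32q + 3q^2. Setting P = MC and taking the root on the rising branch gives q* = 9.
TR = 38·9 = 342. TC = 274 + 180 = 454. Profit = 342 − 454 = -£112.
By producing, the firm covers all variable cost plus £162 of fixed cost; shutting down would lose the full £274.

Profit = -£112 at q = 9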